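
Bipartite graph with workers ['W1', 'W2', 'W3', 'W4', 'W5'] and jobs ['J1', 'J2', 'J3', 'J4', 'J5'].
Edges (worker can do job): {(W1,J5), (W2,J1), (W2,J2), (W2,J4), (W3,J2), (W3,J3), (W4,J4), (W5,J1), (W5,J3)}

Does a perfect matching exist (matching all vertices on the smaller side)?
Yes, perfect matching exists (size 5)

Perfect matching: {(W1,J5), (W2,J1), (W3,J2), (W4,J4), (W5,J3)}
All 5 vertices on the smaller side are matched.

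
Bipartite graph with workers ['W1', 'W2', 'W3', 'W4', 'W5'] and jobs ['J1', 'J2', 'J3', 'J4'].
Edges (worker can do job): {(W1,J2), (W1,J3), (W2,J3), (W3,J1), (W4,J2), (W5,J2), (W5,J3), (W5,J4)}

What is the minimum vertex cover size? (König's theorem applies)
Minimum vertex cover size = 4

By König's theorem: in bipartite graphs,
min vertex cover = max matching = 4

Maximum matching has size 4, so minimum vertex cover also has size 4.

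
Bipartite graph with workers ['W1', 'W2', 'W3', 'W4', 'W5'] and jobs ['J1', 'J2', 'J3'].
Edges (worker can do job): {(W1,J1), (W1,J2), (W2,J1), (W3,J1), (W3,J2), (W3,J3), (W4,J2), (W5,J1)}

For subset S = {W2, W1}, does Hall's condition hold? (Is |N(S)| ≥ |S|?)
Yes: |N(S)| = 2, |S| = 2

Subset S = {W2, W1}
Neighbors N(S) = {J1, J2}

|N(S)| = 2, |S| = 2
Hall's condition: |N(S)| ≥ |S| is satisfied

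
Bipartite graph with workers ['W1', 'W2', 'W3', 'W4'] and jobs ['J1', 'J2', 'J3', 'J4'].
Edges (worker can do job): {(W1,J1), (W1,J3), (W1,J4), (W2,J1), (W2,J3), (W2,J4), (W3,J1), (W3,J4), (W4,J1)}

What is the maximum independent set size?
Maximum independent set = 5

By König's theorem:
- Min vertex cover = Max matching = 3
- Max independent set = Total vertices - Min vertex cover
- Max independent set = 8 - 3 = 5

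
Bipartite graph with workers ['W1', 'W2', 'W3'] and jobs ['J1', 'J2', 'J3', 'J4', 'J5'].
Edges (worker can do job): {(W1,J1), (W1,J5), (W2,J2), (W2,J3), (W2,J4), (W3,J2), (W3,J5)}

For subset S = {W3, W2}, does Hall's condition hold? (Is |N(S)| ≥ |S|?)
Yes: |N(S)| = 4, |S| = 2

Subset S = {W3, W2}
Neighbors N(S) = {J2, J3, J4, J5}

|N(S)| = 4, |S| = 2
Hall's condition: |N(S)| ≥ |S| is satisfied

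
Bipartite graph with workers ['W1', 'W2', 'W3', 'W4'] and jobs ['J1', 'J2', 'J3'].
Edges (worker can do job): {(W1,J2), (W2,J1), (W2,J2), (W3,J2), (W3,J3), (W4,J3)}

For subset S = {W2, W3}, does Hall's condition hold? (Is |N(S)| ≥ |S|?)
Yes: |N(S)| = 3, |S| = 2

Subset S = {W2, W3}
Neighbors N(S) = {J1, J2, J3}

|N(S)| = 3, |S| = 2
Hall's condition: |N(S)| ≥ |S| is satisfied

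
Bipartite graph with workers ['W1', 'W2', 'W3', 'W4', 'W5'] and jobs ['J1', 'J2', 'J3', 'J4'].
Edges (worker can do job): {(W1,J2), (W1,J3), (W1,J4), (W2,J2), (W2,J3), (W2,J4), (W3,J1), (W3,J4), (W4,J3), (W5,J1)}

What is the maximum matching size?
Maximum matching size = 4

Maximum matching: {(W1,J2), (W2,J4), (W3,J1), (W4,J3)}
Size: 4

This assigns 4 workers to 4 distinct jobs.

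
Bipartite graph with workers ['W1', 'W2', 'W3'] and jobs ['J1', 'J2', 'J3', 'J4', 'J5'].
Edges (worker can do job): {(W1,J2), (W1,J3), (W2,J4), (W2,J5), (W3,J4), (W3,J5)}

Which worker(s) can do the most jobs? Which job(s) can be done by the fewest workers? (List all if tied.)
Most versatile: W1, W2, W3 (2 jobs); Least covered: J1 (0 workers)

Worker degrees (jobs they can do): W1:2, W2:2, W3:2
Job degrees (workers who can do it): J1:0, J2:1, J3:1, J4:2, J5:2

Maximum worker degree is 2, achieved by: W1, W2, W3
Minimum job degree is 0, achieved by: J1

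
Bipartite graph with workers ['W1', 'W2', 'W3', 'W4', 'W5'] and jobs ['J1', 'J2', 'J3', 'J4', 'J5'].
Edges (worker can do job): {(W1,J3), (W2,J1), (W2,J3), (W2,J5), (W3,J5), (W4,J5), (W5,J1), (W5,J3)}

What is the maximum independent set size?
Maximum independent set = 7

By König's theorem:
- Min vertex cover = Max matching = 3
- Max independent set = Total vertices - Min vertex cover
- Max independent set = 10 - 3 = 7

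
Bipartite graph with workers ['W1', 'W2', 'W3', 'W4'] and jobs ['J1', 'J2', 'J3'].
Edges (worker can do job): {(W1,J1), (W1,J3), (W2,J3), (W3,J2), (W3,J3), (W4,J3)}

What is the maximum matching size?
Maximum matching size = 3

Maximum matching: {(W1,J1), (W3,J2), (W4,J3)}
Size: 3

This assigns 3 workers to 3 distinct jobs.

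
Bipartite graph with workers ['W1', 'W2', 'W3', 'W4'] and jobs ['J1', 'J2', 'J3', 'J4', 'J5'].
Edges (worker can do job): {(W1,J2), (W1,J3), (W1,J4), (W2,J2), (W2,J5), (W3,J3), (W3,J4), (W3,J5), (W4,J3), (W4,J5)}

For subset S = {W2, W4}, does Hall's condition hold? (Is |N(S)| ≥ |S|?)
Yes: |N(S)| = 3, |S| = 2

Subset S = {W2, W4}
Neighbors N(S) = {J2, J3, J5}

|N(S)| = 3, |S| = 2
Hall's condition: |N(S)| ≥ |S| is satisfied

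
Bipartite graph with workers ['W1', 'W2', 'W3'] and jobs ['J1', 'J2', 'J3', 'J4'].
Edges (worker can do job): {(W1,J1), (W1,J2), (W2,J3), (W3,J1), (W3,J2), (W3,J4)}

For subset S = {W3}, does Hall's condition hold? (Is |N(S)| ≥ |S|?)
Yes: |N(S)| = 3, |S| = 1

Subset S = {W3}
Neighbors N(S) = {J1, J2, J4}

|N(S)| = 3, |S| = 1
Hall's condition: |N(S)| ≥ |S| is satisfied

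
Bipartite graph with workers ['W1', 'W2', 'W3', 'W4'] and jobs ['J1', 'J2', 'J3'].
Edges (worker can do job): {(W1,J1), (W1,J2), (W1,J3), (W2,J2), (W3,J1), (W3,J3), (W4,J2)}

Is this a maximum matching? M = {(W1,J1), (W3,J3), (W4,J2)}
Yes, size 3 is maximum

Proposed matching has size 3.
Maximum matching size for this graph: 3.

This is a maximum matching.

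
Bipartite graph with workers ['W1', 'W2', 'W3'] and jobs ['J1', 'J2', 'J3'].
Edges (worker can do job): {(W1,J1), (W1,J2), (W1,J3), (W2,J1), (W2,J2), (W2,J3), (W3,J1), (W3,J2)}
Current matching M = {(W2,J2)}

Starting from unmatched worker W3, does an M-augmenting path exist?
Yes: W3 → J1

An M-augmenting path alternates non-matching / matching edges, starting and ending at unmatched vertices.
Path: W3 → J1
(J1 is unmatched in M, so the path is augmenting.)
Flipping edges along this path would increase |M| from 1 to 2.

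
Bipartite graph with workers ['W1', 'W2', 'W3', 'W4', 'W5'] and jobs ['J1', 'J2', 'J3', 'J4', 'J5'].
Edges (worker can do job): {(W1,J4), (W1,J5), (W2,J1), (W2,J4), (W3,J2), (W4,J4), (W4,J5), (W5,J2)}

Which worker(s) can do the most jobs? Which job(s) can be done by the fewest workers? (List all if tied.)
Most versatile: W1, W2, W4 (2 jobs); Least covered: J3 (0 workers)

Worker degrees (jobs they can do): W1:2, W2:2, W3:1, W4:2, W5:1
Job degrees (workers who can do it): J1:1, J2:2, J3:0, J4:3, J5:2

Maximum worker degree is 2, achieved by: W1, W2, W4
Minimum job degree is 0, achieved by: J3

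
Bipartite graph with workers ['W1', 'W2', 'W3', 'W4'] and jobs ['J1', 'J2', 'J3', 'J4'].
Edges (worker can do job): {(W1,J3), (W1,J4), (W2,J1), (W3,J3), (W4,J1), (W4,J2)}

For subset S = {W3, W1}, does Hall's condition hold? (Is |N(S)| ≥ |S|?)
Yes: |N(S)| = 2, |S| = 2

Subset S = {W3, W1}
Neighbors N(S) = {J3, J4}

|N(S)| = 2, |S| = 2
Hall's condition: |N(S)| ≥ |S| is satisfied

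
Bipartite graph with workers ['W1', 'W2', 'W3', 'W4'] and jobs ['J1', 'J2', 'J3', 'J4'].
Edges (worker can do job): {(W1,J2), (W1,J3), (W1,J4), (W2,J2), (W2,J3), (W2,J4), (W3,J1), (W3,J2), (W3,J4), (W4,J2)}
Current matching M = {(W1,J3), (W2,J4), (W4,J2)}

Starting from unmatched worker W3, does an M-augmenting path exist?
Yes: W3 → J1

An M-augmenting path alternates non-matching / matching edges, starting and ending at unmatched vertices.
Path: W3 → J1
(J1 is unmatched in M, so the path is augmenting.)
Flipping edges along this path would increase |M| from 3 to 4.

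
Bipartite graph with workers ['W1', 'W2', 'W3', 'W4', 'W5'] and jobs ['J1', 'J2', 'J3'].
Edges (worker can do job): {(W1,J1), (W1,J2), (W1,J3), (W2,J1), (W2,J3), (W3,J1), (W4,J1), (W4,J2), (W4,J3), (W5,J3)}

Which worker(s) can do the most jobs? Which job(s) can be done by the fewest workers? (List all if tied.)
Most versatile: W1, W4 (3 jobs); Least covered: J2 (2 workers)

Worker degrees (jobs they can do): W1:3, W2:2, W3:1, W4:3, W5:1
Job degrees (workers who can do it): J1:4, J2:2, J3:4

Maximum worker degree is 3, achieved by: W1, W4
Minimum job degree is 2, achieved by: J2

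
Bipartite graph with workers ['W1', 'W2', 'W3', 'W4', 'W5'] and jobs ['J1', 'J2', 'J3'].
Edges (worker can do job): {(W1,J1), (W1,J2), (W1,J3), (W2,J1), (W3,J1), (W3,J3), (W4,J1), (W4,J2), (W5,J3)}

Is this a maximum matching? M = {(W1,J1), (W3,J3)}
No, size 2 is not maximum

Proposed matching has size 2.
Maximum matching size for this graph: 3.

This is NOT maximum - can be improved to size 3.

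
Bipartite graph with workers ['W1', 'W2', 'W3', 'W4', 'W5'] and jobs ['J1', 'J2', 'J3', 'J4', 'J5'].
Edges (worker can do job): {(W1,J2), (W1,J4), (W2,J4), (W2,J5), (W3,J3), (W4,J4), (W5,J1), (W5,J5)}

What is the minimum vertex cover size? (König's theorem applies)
Minimum vertex cover size = 5

By König's theorem: in bipartite graphs,
min vertex cover = max matching = 5

Maximum matching has size 5, so minimum vertex cover also has size 5.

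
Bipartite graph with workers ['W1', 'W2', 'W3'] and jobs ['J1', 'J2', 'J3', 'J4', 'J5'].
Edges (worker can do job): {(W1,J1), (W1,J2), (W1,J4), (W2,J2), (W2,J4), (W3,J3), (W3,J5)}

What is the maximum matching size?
Maximum matching size = 3

Maximum matching: {(W1,J2), (W2,J4), (W3,J3)}
Size: 3

This assigns 3 workers to 3 distinct jobs.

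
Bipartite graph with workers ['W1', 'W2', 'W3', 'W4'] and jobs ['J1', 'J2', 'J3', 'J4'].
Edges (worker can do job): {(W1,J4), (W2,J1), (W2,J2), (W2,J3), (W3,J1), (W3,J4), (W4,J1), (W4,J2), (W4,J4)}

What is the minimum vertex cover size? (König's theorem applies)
Minimum vertex cover size = 4

By König's theorem: in bipartite graphs,
min vertex cover = max matching = 4

Maximum matching has size 4, so minimum vertex cover also has size 4.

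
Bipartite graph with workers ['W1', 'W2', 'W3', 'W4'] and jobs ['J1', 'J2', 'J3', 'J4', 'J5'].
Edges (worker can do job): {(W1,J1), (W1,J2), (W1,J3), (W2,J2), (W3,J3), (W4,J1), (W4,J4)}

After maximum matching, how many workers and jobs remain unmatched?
Unmatched: 0 workers, 1 jobs

Maximum matching size: 4
Workers: 4 total, 4 matched, 0 unmatched
Jobs: 5 total, 4 matched, 1 unmatched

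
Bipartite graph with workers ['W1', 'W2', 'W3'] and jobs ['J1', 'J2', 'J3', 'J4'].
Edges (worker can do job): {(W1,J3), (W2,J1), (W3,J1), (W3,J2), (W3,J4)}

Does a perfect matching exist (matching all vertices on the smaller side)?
Yes, perfect matching exists (size 3)

Perfect matching: {(W1,J3), (W2,J1), (W3,J2)}
All 3 vertices on the smaller side are matched.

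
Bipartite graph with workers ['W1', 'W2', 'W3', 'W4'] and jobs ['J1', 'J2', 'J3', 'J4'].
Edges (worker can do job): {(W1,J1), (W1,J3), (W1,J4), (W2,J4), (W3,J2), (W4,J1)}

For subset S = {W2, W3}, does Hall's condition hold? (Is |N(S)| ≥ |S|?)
Yes: |N(S)| = 2, |S| = 2

Subset S = {W2, W3}
Neighbors N(S) = {J2, J4}

|N(S)| = 2, |S| = 2
Hall's condition: |N(S)| ≥ |S| is satisfied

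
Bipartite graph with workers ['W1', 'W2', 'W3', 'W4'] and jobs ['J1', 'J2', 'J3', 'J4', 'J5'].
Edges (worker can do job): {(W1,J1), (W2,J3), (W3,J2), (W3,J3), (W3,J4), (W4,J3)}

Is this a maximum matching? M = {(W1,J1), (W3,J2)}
No, size 2 is not maximum

Proposed matching has size 2.
Maximum matching size for this graph: 3.

This is NOT maximum - can be improved to size 3.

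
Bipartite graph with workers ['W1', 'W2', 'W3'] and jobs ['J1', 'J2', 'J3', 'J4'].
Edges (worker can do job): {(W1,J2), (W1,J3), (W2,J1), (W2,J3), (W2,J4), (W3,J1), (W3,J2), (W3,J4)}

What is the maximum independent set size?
Maximum independent set = 4

By König's theorem:
- Min vertex cover = Max matching = 3
- Max independent set = Total vertices - Min vertex cover
- Max independent set = 7 - 3 = 4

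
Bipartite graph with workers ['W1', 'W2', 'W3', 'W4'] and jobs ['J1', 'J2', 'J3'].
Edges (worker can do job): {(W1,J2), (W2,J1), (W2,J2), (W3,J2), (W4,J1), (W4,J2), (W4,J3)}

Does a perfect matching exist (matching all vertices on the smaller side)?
Yes, perfect matching exists (size 3)

Perfect matching: {(W2,J1), (W3,J2), (W4,J3)}
All 3 vertices on the smaller side are matched.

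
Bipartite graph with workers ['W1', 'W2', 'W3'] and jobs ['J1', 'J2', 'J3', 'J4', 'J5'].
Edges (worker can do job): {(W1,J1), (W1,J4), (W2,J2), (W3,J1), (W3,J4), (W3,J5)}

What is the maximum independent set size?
Maximum independent set = 5

By König's theorem:
- Min vertex cover = Max matching = 3
- Max independent set = Total vertices - Min vertex cover
- Max independent set = 8 - 3 = 5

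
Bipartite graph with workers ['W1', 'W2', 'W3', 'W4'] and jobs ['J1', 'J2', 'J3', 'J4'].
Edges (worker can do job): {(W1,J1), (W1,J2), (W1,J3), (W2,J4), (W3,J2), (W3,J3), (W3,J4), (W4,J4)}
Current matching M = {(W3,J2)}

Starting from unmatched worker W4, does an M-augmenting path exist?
Yes: W4 → J4

An M-augmenting path alternates non-matching / matching edges, starting and ending at unmatched vertices.
Path: W4 → J4
(J4 is unmatched in M, so the path is augmenting.)
Flipping edges along this path would increase |M| from 1 to 2.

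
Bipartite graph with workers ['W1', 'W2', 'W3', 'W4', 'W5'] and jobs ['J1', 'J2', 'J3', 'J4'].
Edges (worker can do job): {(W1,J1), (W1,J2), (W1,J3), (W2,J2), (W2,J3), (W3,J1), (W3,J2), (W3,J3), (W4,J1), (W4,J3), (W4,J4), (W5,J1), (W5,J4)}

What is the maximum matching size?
Maximum matching size = 4

Maximum matching: {(W1,J2), (W3,J3), (W4,J1), (W5,J4)}
Size: 4

This assigns 4 workers to 4 distinct jobs.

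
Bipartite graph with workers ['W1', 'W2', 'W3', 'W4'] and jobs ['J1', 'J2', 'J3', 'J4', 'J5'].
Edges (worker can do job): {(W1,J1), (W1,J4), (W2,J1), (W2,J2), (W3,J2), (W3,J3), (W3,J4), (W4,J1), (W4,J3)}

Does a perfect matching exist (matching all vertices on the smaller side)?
Yes, perfect matching exists (size 4)

Perfect matching: {(W1,J1), (W2,J2), (W3,J4), (W4,J3)}
All 4 vertices on the smaller side are matched.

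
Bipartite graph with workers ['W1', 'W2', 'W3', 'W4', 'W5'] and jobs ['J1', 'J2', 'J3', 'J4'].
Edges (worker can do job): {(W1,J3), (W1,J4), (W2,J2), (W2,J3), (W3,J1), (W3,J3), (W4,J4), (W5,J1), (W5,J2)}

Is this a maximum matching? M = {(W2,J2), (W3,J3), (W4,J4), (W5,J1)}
Yes, size 4 is maximum

Proposed matching has size 4.
Maximum matching size for this graph: 4.

This is a maximum matching.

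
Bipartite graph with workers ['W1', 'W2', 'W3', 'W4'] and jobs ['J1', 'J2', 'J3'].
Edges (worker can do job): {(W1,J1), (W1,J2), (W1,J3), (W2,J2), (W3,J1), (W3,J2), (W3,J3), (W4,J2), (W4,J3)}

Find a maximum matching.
Matching: {(W1,J1), (W3,J3), (W4,J2)}

Maximum matching (size 3):
  W1 → J1
  W3 → J3
  W4 → J2

Each worker is assigned to at most one job, and each job to at most one worker.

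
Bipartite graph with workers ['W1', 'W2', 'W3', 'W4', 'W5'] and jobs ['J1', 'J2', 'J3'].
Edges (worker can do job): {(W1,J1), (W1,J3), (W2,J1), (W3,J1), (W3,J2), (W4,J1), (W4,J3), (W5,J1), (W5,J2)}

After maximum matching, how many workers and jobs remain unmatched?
Unmatched: 2 workers, 0 jobs

Maximum matching size: 3
Workers: 5 total, 3 matched, 2 unmatched
Jobs: 3 total, 3 matched, 0 unmatched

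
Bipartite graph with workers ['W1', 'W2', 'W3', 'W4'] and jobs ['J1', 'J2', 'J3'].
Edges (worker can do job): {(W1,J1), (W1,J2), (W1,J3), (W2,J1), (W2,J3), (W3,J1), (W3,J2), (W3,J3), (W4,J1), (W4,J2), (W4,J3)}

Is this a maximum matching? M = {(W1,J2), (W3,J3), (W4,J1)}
Yes, size 3 is maximum

Proposed matching has size 3.
Maximum matching size for this graph: 3.

This is a maximum matching.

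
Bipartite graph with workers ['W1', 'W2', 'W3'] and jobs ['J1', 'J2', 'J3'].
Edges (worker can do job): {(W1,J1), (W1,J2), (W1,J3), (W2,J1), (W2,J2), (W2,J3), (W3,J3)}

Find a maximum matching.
Matching: {(W1,J1), (W2,J2), (W3,J3)}

Maximum matching (size 3):
  W1 → J1
  W2 → J2
  W3 → J3

Each worker is assigned to at most one job, and each job to at most one worker.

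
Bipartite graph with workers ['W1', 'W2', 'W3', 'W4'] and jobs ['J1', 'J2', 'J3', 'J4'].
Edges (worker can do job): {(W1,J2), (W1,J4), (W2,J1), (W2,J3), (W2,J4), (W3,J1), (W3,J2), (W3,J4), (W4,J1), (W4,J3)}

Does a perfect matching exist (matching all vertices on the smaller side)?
Yes, perfect matching exists (size 4)

Perfect matching: {(W1,J2), (W2,J3), (W3,J4), (W4,J1)}
All 4 vertices on the smaller side are matched.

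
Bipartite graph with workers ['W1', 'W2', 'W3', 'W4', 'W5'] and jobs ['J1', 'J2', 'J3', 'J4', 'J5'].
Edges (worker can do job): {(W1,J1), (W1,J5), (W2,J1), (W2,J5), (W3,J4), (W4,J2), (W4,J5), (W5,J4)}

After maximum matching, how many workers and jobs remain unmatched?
Unmatched: 1 workers, 1 jobs

Maximum matching size: 4
Workers: 5 total, 4 matched, 1 unmatched
Jobs: 5 total, 4 matched, 1 unmatched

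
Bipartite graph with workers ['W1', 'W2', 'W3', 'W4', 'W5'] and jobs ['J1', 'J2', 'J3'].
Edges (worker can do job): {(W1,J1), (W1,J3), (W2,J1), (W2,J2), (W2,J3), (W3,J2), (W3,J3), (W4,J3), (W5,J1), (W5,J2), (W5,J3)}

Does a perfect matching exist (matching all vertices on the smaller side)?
Yes, perfect matching exists (size 3)

Perfect matching: {(W2,J2), (W3,J3), (W5,J1)}
All 3 vertices on the smaller side are matched.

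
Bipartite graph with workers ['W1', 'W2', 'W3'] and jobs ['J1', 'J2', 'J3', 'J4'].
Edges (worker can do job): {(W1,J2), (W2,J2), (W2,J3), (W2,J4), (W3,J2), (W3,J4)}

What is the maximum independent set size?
Maximum independent set = 4

By König's theorem:
- Min vertex cover = Max matching = 3
- Max independent set = Total vertices - Min vertex cover
- Max independent set = 7 - 3 = 4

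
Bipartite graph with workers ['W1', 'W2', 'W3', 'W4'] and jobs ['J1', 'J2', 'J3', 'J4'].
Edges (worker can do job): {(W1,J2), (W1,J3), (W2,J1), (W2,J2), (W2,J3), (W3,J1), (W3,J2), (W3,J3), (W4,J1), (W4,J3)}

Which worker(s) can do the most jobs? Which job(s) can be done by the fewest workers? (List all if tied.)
Most versatile: W2, W3 (3 jobs); Least covered: J4 (0 workers)

Worker degrees (jobs they can do): W1:2, W2:3, W3:3, W4:2
Job degrees (workers who can do it): J1:3, J2:3, J3:4, J4:0

Maximum worker degree is 3, achieved by: W2, W3
Minimum job degree is 0, achieved by: J4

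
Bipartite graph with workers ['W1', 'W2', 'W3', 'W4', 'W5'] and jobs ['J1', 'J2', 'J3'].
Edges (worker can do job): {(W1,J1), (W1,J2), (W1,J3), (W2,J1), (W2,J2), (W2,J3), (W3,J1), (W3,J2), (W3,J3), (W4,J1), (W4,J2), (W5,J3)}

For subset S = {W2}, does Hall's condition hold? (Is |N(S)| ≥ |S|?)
Yes: |N(S)| = 3, |S| = 1

Subset S = {W2}
Neighbors N(S) = {J1, J2, J3}

|N(S)| = 3, |S| = 1
Hall's condition: |N(S)| ≥ |S| is satisfied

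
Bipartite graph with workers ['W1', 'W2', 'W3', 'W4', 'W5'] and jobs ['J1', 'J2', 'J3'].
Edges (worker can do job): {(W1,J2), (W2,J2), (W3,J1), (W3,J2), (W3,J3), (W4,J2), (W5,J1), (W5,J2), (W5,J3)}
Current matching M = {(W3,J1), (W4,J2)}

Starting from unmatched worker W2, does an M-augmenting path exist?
No augmenting path from W2

Alternating search from W2 reaches jobs: {J2}.
Every reachable job is already matched in M, and following those matched edges back to workers exposes no further unvisited jobs.
No M-augmenting path from W2 exists.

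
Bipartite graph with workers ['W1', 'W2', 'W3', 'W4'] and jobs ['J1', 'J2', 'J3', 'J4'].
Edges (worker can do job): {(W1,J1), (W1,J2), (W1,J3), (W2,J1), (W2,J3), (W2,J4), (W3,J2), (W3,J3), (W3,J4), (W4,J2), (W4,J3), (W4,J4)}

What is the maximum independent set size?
Maximum independent set = 4

By König's theorem:
- Min vertex cover = Max matching = 4
- Max independent set = Total vertices - Min vertex cover
- Max independent set = 8 - 4 = 4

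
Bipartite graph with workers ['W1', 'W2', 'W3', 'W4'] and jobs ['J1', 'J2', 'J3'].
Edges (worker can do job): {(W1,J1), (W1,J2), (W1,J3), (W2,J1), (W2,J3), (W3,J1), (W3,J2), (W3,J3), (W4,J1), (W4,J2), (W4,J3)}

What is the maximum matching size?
Maximum matching size = 3

Maximum matching: {(W1,J1), (W3,J2), (W4,J3)}
Size: 3

This assigns 3 workers to 3 distinct jobs.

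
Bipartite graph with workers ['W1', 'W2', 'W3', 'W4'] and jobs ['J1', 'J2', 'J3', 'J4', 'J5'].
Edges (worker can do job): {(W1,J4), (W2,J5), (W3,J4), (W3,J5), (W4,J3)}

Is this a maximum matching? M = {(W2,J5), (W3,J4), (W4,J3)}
Yes, size 3 is maximum

Proposed matching has size 3.
Maximum matching size for this graph: 3.

This is a maximum matching.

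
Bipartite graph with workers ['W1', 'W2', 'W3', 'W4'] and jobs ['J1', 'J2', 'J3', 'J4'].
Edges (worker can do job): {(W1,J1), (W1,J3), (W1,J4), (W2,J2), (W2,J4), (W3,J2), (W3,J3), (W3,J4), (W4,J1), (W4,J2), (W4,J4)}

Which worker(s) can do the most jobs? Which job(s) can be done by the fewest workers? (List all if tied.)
Most versatile: W1, W3, W4 (3 jobs); Least covered: J1, J3 (2 workers)

Worker degrees (jobs they can do): W1:3, W2:2, W3:3, W4:3
Job degrees (workers who can do it): J1:2, J2:3, J3:2, J4:4

Maximum worker degree is 3, achieved by: W1, W3, W4
Minimum job degree is 2, achieved by: J1, J3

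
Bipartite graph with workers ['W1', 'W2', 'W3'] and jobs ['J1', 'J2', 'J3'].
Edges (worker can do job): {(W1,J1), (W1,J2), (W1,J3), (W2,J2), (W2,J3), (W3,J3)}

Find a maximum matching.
Matching: {(W1,J1), (W2,J2), (W3,J3)}

Maximum matching (size 3):
  W1 → J1
  W2 → J2
  W3 → J3

Each worker is assigned to at most one job, and each job to at most one worker.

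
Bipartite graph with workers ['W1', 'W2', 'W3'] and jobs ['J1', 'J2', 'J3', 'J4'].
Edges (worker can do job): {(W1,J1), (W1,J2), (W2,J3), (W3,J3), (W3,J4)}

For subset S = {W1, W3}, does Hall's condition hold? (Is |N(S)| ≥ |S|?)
Yes: |N(S)| = 4, |S| = 2

Subset S = {W1, W3}
Neighbors N(S) = {J1, J2, J3, J4}

|N(S)| = 4, |S| = 2
Hall's condition: |N(S)| ≥ |S| is satisfied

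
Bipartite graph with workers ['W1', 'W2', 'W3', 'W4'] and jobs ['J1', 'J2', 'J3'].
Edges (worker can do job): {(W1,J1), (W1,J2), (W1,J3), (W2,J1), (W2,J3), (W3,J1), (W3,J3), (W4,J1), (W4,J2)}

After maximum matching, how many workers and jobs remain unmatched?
Unmatched: 1 workers, 0 jobs

Maximum matching size: 3
Workers: 4 total, 3 matched, 1 unmatched
Jobs: 3 total, 3 matched, 0 unmatched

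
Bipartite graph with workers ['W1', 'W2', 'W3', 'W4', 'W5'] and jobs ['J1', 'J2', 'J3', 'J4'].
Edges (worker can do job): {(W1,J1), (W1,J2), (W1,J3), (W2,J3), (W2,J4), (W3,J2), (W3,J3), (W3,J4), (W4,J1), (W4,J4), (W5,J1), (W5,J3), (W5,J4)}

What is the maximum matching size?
Maximum matching size = 4

Maximum matching: {(W1,J3), (W3,J2), (W4,J4), (W5,J1)}
Size: 4

This assigns 4 workers to 4 distinct jobs.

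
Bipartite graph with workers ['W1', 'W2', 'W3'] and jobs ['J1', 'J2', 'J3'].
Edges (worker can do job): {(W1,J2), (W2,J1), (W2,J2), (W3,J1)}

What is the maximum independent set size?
Maximum independent set = 4

By König's theorem:
- Min vertex cover = Max matching = 2
- Max independent set = Total vertices - Min vertex cover
- Max independent set = 6 - 2 = 4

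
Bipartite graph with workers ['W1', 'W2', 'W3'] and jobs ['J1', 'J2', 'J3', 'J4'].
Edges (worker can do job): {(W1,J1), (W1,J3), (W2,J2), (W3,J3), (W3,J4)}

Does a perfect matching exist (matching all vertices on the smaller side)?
Yes, perfect matching exists (size 3)

Perfect matching: {(W1,J1), (W2,J2), (W3,J3)}
All 3 vertices on the smaller side are matched.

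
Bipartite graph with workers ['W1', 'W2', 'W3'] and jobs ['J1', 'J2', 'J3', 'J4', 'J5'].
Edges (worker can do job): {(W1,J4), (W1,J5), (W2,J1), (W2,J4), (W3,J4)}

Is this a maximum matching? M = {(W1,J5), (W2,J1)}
No, size 2 is not maximum

Proposed matching has size 2.
Maximum matching size for this graph: 3.

This is NOT maximum - can be improved to size 3.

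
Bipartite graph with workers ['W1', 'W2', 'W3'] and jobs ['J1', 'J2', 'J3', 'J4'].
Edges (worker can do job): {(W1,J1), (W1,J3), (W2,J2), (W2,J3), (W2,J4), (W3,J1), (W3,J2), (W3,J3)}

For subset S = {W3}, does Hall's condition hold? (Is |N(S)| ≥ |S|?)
Yes: |N(S)| = 3, |S| = 1

Subset S = {W3}
Neighbors N(S) = {J1, J2, J3}

|N(S)| = 3, |S| = 1
Hall's condition: |N(S)| ≥ |S| is satisfied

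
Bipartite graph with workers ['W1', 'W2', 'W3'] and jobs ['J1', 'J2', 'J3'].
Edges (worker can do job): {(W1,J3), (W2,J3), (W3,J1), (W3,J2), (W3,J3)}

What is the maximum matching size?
Maximum matching size = 2

Maximum matching: {(W1,J3), (W3,J1)}
Size: 2

This assigns 2 workers to 2 distinct jobs.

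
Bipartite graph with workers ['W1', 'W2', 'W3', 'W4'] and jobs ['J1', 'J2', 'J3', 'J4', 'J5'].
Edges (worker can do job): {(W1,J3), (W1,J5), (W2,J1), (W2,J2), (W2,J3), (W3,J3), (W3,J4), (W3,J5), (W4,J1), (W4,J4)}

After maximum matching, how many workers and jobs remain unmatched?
Unmatched: 0 workers, 1 jobs

Maximum matching size: 4
Workers: 4 total, 4 matched, 0 unmatched
Jobs: 5 total, 4 matched, 1 unmatched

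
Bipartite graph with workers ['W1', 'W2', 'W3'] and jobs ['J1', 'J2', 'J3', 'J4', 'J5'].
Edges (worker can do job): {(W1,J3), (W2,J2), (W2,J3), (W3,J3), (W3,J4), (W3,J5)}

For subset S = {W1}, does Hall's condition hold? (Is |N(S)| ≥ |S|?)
Yes: |N(S)| = 1, |S| = 1

Subset S = {W1}
Neighbors N(S) = {J3}

|N(S)| = 1, |S| = 1
Hall's condition: |N(S)| ≥ |S| is satisfied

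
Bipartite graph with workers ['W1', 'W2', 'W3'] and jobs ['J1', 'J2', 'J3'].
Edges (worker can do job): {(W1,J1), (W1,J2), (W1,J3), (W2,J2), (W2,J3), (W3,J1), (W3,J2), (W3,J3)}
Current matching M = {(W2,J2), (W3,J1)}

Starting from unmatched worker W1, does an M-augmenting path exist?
Yes: W1 → J2 → W2 → J3

An M-augmenting path alternates non-matching / matching edges, starting and ending at unmatched vertices.
Path: W1 → J2 → W2 → J3
(J3 is unmatched in M, so the path is augmenting.)
Flipping edges along this path would increase |M| from 2 to 3.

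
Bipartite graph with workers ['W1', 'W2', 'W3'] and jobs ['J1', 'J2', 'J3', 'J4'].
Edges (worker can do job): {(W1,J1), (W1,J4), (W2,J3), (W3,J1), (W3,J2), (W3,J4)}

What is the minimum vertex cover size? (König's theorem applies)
Minimum vertex cover size = 3

By König's theorem: in bipartite graphs,
min vertex cover = max matching = 3

Maximum matching has size 3, so minimum vertex cover also has size 3.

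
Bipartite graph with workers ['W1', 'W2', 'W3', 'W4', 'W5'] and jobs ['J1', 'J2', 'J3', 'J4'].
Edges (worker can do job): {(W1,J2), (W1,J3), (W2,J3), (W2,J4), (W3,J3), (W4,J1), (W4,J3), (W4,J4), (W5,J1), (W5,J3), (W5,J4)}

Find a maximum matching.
Matching: {(W1,J2), (W3,J3), (W4,J1), (W5,J4)}

Maximum matching (size 4):
  W1 → J2
  W3 → J3
  W4 → J1
  W5 → J4

Each worker is assigned to at most one job, and each job to at most one worker.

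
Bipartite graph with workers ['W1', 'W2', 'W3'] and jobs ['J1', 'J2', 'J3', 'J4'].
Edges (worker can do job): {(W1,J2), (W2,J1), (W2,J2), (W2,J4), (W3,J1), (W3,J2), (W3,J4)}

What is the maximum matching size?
Maximum matching size = 3

Maximum matching: {(W1,J2), (W2,J1), (W3,J4)}
Size: 3

This assigns 3 workers to 3 distinct jobs.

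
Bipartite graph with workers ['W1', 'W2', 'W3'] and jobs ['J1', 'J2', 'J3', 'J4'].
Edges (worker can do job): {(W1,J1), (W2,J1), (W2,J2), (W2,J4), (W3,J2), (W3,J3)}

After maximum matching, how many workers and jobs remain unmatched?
Unmatched: 0 workers, 1 jobs

Maximum matching size: 3
Workers: 3 total, 3 matched, 0 unmatched
Jobs: 4 total, 3 matched, 1 unmatched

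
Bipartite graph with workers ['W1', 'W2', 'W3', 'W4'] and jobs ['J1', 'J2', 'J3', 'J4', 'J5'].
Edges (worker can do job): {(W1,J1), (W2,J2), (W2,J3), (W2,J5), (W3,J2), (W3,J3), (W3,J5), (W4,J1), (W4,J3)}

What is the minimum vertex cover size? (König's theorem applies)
Minimum vertex cover size = 4

By König's theorem: in bipartite graphs,
min vertex cover = max matching = 4

Maximum matching has size 4, so minimum vertex cover also has size 4.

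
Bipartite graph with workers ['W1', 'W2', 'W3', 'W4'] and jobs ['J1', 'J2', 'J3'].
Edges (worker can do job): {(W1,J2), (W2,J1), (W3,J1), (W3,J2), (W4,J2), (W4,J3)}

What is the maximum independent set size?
Maximum independent set = 4

By König's theorem:
- Min vertex cover = Max matching = 3
- Max independent set = Total vertices - Min vertex cover
- Max independent set = 7 - 3 = 4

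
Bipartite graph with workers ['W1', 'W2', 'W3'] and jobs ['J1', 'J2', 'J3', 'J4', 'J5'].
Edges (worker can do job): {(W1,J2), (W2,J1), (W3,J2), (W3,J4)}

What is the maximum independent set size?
Maximum independent set = 5

By König's theorem:
- Min vertex cover = Max matching = 3
- Max independent set = Total vertices - Min vertex cover
- Max independent set = 8 - 3 = 5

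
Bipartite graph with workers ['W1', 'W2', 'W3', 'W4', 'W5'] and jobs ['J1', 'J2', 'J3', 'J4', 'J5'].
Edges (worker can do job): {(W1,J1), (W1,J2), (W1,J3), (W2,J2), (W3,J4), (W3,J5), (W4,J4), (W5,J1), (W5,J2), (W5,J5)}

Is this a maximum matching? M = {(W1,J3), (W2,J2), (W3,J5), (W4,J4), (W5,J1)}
Yes, size 5 is maximum

Proposed matching has size 5.
Maximum matching size for this graph: 5.

This is a maximum matching.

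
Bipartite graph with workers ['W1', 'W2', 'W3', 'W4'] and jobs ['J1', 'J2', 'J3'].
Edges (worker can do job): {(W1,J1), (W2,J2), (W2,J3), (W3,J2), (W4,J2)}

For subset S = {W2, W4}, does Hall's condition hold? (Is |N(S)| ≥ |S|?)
Yes: |N(S)| = 2, |S| = 2

Subset S = {W2, W4}
Neighbors N(S) = {J2, J3}

|N(S)| = 2, |S| = 2
Hall's condition: |N(S)| ≥ |S| is satisfied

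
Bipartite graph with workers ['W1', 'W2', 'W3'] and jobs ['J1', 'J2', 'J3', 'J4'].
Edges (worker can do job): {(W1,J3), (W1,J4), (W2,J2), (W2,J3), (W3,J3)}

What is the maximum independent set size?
Maximum independent set = 4

By König's theorem:
- Min vertex cover = Max matching = 3
- Max independent set = Total vertices - Min vertex cover
- Max independent set = 7 - 3 = 4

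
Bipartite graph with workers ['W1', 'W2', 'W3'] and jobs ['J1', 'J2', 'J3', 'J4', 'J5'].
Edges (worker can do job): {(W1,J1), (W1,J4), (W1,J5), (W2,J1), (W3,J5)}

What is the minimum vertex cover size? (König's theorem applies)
Minimum vertex cover size = 3

By König's theorem: in bipartite graphs,
min vertex cover = max matching = 3

Maximum matching has size 3, so minimum vertex cover also has size 3.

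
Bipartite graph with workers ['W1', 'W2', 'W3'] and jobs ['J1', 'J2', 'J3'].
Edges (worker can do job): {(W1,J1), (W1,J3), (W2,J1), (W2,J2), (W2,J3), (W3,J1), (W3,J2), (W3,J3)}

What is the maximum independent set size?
Maximum independent set = 3

By König's theorem:
- Min vertex cover = Max matching = 3
- Max independent set = Total vertices - Min vertex cover
- Max independent set = 6 - 3 = 3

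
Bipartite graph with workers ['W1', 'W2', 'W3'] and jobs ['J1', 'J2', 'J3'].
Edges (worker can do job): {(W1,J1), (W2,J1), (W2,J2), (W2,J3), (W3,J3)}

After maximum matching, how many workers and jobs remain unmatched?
Unmatched: 0 workers, 0 jobs

Maximum matching size: 3
Workers: 3 total, 3 matched, 0 unmatched
Jobs: 3 total, 3 matched, 0 unmatched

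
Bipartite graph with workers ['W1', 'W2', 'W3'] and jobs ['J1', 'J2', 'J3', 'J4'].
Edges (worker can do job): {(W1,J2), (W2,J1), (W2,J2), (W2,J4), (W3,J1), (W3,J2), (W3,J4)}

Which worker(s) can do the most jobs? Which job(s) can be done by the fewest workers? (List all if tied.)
Most versatile: W2, W3 (3 jobs); Least covered: J3 (0 workers)

Worker degrees (jobs they can do): W1:1, W2:3, W3:3
Job degrees (workers who can do it): J1:2, J2:3, J3:0, J4:2

Maximum worker degree is 3, achieved by: W2, W3
Minimum job degree is 0, achieved by: J3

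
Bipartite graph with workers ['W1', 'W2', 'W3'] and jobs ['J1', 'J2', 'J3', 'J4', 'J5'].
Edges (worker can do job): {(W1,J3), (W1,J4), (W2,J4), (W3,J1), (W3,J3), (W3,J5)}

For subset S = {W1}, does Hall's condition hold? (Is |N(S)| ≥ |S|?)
Yes: |N(S)| = 2, |S| = 1

Subset S = {W1}
Neighbors N(S) = {J3, J4}

|N(S)| = 2, |S| = 1
Hall's condition: |N(S)| ≥ |S| is satisfied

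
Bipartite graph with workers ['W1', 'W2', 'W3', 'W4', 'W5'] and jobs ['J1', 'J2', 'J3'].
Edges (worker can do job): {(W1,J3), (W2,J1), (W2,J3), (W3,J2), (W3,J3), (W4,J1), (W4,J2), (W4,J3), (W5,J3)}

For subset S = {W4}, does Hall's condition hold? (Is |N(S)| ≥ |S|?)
Yes: |N(S)| = 3, |S| = 1

Subset S = {W4}
Neighbors N(S) = {J1, J2, J3}

|N(S)| = 3, |S| = 1
Hall's condition: |N(S)| ≥ |S| is satisfied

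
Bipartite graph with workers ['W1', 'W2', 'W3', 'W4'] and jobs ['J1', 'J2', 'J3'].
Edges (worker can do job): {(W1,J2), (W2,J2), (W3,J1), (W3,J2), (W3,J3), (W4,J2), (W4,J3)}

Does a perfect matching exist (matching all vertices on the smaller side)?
Yes, perfect matching exists (size 3)

Perfect matching: {(W1,J2), (W3,J1), (W4,J3)}
All 3 vertices on the smaller side are matched.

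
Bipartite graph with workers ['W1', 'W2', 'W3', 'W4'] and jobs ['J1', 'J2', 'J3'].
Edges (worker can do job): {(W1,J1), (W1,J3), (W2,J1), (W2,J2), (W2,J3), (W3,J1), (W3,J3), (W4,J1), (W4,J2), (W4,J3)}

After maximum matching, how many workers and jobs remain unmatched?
Unmatched: 1 workers, 0 jobs

Maximum matching size: 3
Workers: 4 total, 3 matched, 1 unmatched
Jobs: 3 total, 3 matched, 0 unmatched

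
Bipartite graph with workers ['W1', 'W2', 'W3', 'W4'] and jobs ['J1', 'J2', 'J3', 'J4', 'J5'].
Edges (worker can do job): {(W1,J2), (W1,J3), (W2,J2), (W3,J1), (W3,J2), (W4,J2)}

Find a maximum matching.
Matching: {(W1,J3), (W3,J1), (W4,J2)}

Maximum matching (size 3):
  W1 → J3
  W3 → J1
  W4 → J2

Each worker is assigned to at most one job, and each job to at most one worker.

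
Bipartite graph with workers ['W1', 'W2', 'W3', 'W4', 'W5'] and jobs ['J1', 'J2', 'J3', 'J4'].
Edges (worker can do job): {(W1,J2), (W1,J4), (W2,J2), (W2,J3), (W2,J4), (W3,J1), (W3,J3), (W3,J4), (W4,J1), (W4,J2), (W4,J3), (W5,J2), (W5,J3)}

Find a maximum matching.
Matching: {(W1,J4), (W3,J1), (W4,J3), (W5,J2)}

Maximum matching (size 4):
  W1 → J4
  W3 → J1
  W4 → J3
  W5 → J2

Each worker is assigned to at most one job, and each job to at most one worker.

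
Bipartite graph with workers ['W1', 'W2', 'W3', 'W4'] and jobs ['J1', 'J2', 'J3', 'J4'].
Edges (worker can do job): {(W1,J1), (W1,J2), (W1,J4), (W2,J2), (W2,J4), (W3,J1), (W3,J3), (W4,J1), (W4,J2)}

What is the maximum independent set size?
Maximum independent set = 4

By König's theorem:
- Min vertex cover = Max matching = 4
- Max independent set = Total vertices - Min vertex cover
- Max independent set = 8 - 4 = 4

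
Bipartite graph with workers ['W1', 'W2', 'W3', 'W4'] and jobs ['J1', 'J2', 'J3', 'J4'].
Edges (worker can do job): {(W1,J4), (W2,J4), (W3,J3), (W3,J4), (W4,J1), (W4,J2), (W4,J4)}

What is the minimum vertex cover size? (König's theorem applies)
Minimum vertex cover size = 3

By König's theorem: in bipartite graphs,
min vertex cover = max matching = 3

Maximum matching has size 3, so minimum vertex cover also has size 3.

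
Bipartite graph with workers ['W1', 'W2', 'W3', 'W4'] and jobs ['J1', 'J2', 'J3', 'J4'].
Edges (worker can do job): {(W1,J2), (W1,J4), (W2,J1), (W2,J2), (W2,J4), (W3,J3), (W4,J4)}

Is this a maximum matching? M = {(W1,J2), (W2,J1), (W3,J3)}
No, size 3 is not maximum

Proposed matching has size 3.
Maximum matching size for this graph: 4.

This is NOT maximum - can be improved to size 4.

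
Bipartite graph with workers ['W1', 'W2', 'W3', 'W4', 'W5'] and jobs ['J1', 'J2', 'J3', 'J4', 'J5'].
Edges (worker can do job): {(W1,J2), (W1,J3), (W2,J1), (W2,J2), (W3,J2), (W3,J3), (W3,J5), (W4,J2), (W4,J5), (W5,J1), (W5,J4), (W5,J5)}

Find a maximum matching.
Matching: {(W1,J2), (W2,J1), (W3,J3), (W4,J5), (W5,J4)}

Maximum matching (size 5):
  W1 → J2
  W2 → J1
  W3 → J3
  W4 → J5
  W5 → J4

Each worker is assigned to at most one job, and each job to at most one worker.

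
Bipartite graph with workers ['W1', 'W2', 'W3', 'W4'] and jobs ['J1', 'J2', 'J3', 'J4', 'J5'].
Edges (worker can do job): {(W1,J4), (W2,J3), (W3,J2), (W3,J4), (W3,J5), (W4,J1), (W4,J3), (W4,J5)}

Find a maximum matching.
Matching: {(W1,J4), (W2,J3), (W3,J2), (W4,J5)}

Maximum matching (size 4):
  W1 → J4
  W2 → J3
  W3 → J2
  W4 → J5

Each worker is assigned to at most one job, and each job to at most one worker.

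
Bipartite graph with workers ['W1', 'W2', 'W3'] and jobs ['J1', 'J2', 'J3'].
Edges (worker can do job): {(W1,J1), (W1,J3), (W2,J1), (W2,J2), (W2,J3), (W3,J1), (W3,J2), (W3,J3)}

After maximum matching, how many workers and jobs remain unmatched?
Unmatched: 0 workers, 0 jobs

Maximum matching size: 3
Workers: 3 total, 3 matched, 0 unmatched
Jobs: 3 total, 3 matched, 0 unmatched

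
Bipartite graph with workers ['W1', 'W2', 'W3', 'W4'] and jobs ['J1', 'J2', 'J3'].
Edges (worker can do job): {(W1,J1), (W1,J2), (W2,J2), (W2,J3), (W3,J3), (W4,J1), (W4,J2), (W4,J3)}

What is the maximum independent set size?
Maximum independent set = 4

By König's theorem:
- Min vertex cover = Max matching = 3
- Max independent set = Total vertices - Min vertex cover
- Max independent set = 7 - 3 = 4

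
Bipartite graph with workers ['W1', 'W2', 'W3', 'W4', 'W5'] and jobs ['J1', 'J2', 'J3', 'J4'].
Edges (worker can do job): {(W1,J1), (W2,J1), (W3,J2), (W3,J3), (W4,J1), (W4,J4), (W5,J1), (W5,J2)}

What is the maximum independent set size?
Maximum independent set = 5

By König's theorem:
- Min vertex cover = Max matching = 4
- Max independent set = Total vertices - Min vertex cover
- Max independent set = 9 - 4 = 5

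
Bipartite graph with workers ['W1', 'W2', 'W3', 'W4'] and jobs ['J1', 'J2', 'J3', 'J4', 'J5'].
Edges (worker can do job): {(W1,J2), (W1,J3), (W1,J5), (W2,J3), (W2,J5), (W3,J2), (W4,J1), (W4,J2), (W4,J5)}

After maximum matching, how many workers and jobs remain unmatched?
Unmatched: 0 workers, 1 jobs

Maximum matching size: 4
Workers: 4 total, 4 matched, 0 unmatched
Jobs: 5 total, 4 matched, 1 unmatched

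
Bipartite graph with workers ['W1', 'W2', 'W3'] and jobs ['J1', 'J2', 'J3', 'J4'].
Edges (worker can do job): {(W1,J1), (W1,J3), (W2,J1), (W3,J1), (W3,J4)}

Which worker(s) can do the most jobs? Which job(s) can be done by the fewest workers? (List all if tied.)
Most versatile: W1, W3 (2 jobs); Least covered: J2 (0 workers)

Worker degrees (jobs they can do): W1:2, W2:1, W3:2
Job degrees (workers who can do it): J1:3, J2:0, J3:1, J4:1

Maximum worker degree is 2, achieved by: W1, W3
Minimum job degree is 0, achieved by: J2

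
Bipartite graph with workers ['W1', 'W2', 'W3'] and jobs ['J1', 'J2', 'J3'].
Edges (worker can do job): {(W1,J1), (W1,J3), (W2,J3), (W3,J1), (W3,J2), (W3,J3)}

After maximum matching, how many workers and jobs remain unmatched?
Unmatched: 0 workers, 0 jobs

Maximum matching size: 3
Workers: 3 total, 3 matched, 0 unmatched
Jobs: 3 total, 3 matched, 0 unmatched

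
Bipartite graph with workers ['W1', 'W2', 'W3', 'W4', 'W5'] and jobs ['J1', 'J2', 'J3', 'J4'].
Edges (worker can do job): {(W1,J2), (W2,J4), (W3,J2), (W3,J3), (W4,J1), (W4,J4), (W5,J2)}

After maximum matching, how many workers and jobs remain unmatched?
Unmatched: 1 workers, 0 jobs

Maximum matching size: 4
Workers: 5 total, 4 matched, 1 unmatched
Jobs: 4 total, 4 matched, 0 unmatched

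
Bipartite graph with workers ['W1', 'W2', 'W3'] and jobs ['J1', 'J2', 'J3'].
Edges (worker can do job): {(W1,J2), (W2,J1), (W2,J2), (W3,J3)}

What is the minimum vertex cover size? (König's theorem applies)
Minimum vertex cover size = 3

By König's theorem: in bipartite graphs,
min vertex cover = max matching = 3

Maximum matching has size 3, so minimum vertex cover also has size 3.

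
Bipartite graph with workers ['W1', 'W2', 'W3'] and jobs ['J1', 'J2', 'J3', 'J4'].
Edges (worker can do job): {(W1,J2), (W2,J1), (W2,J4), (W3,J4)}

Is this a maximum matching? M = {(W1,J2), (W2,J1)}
No, size 2 is not maximum

Proposed matching has size 2.
Maximum matching size for this graph: 3.

This is NOT maximum - can be improved to size 3.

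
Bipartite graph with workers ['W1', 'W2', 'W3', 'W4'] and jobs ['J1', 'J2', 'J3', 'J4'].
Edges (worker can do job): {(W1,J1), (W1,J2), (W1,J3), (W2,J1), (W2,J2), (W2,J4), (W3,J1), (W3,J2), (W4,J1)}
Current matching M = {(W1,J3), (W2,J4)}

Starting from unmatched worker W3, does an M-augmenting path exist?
Yes: W3 → J1

An M-augmenting path alternates non-matching / matching edges, starting and ending at unmatched vertices.
Path: W3 → J1
(J1 is unmatched in M, so the path is augmenting.)
Flipping edges along this path would increase |M| from 2 to 3.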